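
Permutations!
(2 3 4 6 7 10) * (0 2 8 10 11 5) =(0 2 3 4 6 7 11 5)(8 10) =[2, 1, 3, 4, 6, 0, 7, 11, 10, 9, 8, 5]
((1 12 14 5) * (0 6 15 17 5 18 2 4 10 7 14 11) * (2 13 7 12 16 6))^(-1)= (0 11 12 10 4 2)(1 5 17 15 6 16)(7 13 18 14)= [11, 5, 0, 3, 2, 17, 16, 13, 8, 9, 4, 12, 10, 18, 7, 6, 1, 15, 14]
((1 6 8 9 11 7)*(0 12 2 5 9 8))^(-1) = (0 6 1 7 11 9 5 2 12) = [6, 7, 12, 3, 4, 2, 1, 11, 8, 5, 10, 9, 0]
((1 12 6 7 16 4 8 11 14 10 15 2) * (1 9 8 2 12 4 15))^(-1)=(1 10 14 11 8 9 2 4)(6 12 15 16 7)=[0, 10, 4, 3, 1, 5, 12, 6, 9, 2, 14, 8, 15, 13, 11, 16, 7]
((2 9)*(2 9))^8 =[0, 1, 2, 3, 4, 5, 6, 7, 8, 9] =(9)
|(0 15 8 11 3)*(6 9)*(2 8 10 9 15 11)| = 12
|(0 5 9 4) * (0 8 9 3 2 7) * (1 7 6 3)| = 12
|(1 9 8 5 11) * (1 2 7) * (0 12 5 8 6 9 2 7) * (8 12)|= 8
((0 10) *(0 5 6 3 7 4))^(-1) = (0 4 7 3 6 5 10) = [4, 1, 2, 6, 7, 10, 5, 3, 8, 9, 0]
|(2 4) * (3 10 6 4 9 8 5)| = 8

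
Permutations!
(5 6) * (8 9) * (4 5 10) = (4 5 6 10)(8 9) = [0, 1, 2, 3, 5, 6, 10, 7, 9, 8, 4]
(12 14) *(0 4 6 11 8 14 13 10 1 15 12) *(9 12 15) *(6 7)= (15)(0 4 7 6 11 8 14)(1 9 12 13 10)= [4, 9, 2, 3, 7, 5, 11, 6, 14, 12, 1, 8, 13, 10, 0, 15]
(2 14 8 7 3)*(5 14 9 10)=(2 9 10 5 14 8 7 3)=[0, 1, 9, 2, 4, 14, 6, 3, 7, 10, 5, 11, 12, 13, 8]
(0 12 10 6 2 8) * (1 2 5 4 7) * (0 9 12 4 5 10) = (0 4 7 1 2 8 9 12)(6 10) = [4, 2, 8, 3, 7, 5, 10, 1, 9, 12, 6, 11, 0]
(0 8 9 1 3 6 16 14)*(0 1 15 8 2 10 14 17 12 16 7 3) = (0 2 10 14 1)(3 6 7)(8 9 15)(12 16 17) = [2, 0, 10, 6, 4, 5, 7, 3, 9, 15, 14, 11, 16, 13, 1, 8, 17, 12]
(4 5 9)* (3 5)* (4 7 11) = [0, 1, 2, 5, 3, 9, 6, 11, 8, 7, 10, 4] = (3 5 9 7 11 4)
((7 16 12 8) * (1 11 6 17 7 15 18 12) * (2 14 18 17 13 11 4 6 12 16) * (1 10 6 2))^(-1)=[0, 7, 4, 3, 1, 5, 10, 17, 12, 9, 16, 13, 11, 6, 2, 8, 18, 15, 14]=(1 7 17 15 8 12 11 13 6 10 16 18 14 2 4)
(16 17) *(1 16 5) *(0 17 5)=(0 17)(1 16 5)=[17, 16, 2, 3, 4, 1, 6, 7, 8, 9, 10, 11, 12, 13, 14, 15, 5, 0]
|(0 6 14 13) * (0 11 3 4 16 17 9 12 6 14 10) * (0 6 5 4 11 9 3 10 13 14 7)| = 22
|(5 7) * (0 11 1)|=|(0 11 1)(5 7)|=6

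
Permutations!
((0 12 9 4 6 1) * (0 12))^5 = (12) = [0, 1, 2, 3, 4, 5, 6, 7, 8, 9, 10, 11, 12]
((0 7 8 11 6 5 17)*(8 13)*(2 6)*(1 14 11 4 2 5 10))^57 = [2, 0, 11, 3, 14, 8, 5, 6, 1, 9, 17, 13, 12, 10, 7, 15, 16, 4] = (0 2 11 13 10 17 4 14 7 6 5 8 1)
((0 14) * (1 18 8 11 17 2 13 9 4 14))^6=(0 2 1 13 18 9 8 4 11 14 17)=[2, 13, 1, 3, 11, 5, 6, 7, 4, 8, 10, 14, 12, 18, 17, 15, 16, 0, 9]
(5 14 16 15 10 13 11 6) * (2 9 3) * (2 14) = (2 9 3 14 16 15 10 13 11 6 5) = [0, 1, 9, 14, 4, 2, 5, 7, 8, 3, 13, 6, 12, 11, 16, 10, 15]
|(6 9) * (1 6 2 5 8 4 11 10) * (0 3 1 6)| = 24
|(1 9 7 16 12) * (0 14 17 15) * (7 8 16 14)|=|(0 7 14 17 15)(1 9 8 16 12)|=5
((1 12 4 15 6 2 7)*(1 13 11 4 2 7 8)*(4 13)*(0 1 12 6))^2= [6, 7, 12, 3, 0, 5, 4, 15, 2, 9, 10, 11, 8, 13, 14, 1]= (0 6 4)(1 7 15)(2 12 8)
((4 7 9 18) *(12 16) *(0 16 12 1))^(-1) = (0 1 16)(4 18 9 7) = [1, 16, 2, 3, 18, 5, 6, 4, 8, 7, 10, 11, 12, 13, 14, 15, 0, 17, 9]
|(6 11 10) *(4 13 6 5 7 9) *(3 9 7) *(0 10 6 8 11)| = 10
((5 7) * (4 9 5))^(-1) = (4 7 5 9) = [0, 1, 2, 3, 7, 9, 6, 5, 8, 4]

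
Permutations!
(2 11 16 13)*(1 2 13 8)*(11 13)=[0, 2, 13, 3, 4, 5, 6, 7, 1, 9, 10, 16, 12, 11, 14, 15, 8]=(1 2 13 11 16 8)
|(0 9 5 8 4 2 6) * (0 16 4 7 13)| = |(0 9 5 8 7 13)(2 6 16 4)| = 12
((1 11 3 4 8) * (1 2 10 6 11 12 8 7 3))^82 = [0, 6, 12, 4, 7, 5, 2, 3, 1, 9, 8, 10, 11] = (1 6 2 12 11 10 8)(3 4 7)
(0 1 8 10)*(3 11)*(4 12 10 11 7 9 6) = (0 1 8 11 3 7 9 6 4 12 10) = [1, 8, 2, 7, 12, 5, 4, 9, 11, 6, 0, 3, 10]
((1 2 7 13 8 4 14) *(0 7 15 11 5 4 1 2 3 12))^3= (0 8 12 13 3 7 1)(2 5)(4 15)(11 14)= [8, 0, 5, 7, 15, 2, 6, 1, 12, 9, 10, 14, 13, 3, 11, 4]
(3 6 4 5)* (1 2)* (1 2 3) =[0, 3, 2, 6, 5, 1, 4] =(1 3 6 4 5)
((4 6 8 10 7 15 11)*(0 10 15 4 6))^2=(0 7)(4 10)(6 15)(8 11)=[7, 1, 2, 3, 10, 5, 15, 0, 11, 9, 4, 8, 12, 13, 14, 6]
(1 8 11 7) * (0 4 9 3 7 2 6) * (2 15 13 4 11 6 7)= (0 11 15 13 4 9 3 2 7 1 8 6)= [11, 8, 7, 2, 9, 5, 0, 1, 6, 3, 10, 15, 12, 4, 14, 13]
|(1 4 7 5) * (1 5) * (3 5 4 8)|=|(1 8 3 5 4 7)|=6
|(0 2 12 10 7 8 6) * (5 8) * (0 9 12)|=14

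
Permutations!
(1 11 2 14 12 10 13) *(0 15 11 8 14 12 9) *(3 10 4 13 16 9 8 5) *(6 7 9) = (0 15 11 2 12 4 13 1 5 3 10 16 6 7 9)(8 14) = [15, 5, 12, 10, 13, 3, 7, 9, 14, 0, 16, 2, 4, 1, 8, 11, 6]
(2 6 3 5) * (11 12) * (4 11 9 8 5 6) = (2 4 11 12 9 8 5)(3 6) = [0, 1, 4, 6, 11, 2, 3, 7, 5, 8, 10, 12, 9]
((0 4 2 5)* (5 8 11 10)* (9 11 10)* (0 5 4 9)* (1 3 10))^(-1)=[11, 8, 4, 1, 10, 5, 6, 7, 2, 0, 3, 9]=(0 11 9)(1 8 2 4 10 3)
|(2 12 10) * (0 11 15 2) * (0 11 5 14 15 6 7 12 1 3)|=|(0 5 14 15 2 1 3)(6 7 12 10 11)|=35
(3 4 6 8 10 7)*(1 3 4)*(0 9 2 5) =(0 9 2 5)(1 3)(4 6 8 10 7) =[9, 3, 5, 1, 6, 0, 8, 4, 10, 2, 7]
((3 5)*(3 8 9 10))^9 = (3 10 9 8 5) = [0, 1, 2, 10, 4, 3, 6, 7, 5, 8, 9]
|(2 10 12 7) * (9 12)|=5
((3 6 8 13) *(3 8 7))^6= (13)= [0, 1, 2, 3, 4, 5, 6, 7, 8, 9, 10, 11, 12, 13]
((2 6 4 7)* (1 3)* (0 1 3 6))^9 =[4, 7, 6, 3, 0, 5, 2, 1] =(0 4)(1 7)(2 6)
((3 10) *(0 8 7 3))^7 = [7, 1, 2, 0, 4, 5, 6, 10, 3, 9, 8] = (0 7 10 8 3)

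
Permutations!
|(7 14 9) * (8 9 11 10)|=6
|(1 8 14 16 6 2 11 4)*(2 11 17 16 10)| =10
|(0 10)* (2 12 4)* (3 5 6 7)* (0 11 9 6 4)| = |(0 10 11 9 6 7 3 5 4 2 12)| = 11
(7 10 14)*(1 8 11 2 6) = (1 8 11 2 6)(7 10 14) = [0, 8, 6, 3, 4, 5, 1, 10, 11, 9, 14, 2, 12, 13, 7]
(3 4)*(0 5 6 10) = [5, 1, 2, 4, 3, 6, 10, 7, 8, 9, 0] = (0 5 6 10)(3 4)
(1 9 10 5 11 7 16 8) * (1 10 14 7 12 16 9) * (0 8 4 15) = (0 8 10 5 11 12 16 4 15)(7 9 14) = [8, 1, 2, 3, 15, 11, 6, 9, 10, 14, 5, 12, 16, 13, 7, 0, 4]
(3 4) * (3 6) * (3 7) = [0, 1, 2, 4, 6, 5, 7, 3] = (3 4 6 7)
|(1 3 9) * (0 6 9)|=|(0 6 9 1 3)|=5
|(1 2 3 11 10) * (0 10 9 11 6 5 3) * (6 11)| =|(0 10 1 2)(3 11 9 6 5)| =20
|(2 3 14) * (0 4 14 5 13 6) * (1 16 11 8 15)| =|(0 4 14 2 3 5 13 6)(1 16 11 8 15)| =40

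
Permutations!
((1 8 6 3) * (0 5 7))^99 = (1 3 6 8) = [0, 3, 2, 6, 4, 5, 8, 7, 1]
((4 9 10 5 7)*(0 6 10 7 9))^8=(0 6 10 5 9 7 4)=[6, 1, 2, 3, 0, 9, 10, 4, 8, 7, 5]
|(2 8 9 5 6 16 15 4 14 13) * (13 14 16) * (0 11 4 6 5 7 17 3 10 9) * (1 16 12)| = |(0 11 4 12 1 16 15 6 13 2 8)(3 10 9 7 17)| = 55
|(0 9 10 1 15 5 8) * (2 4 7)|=|(0 9 10 1 15 5 8)(2 4 7)|=21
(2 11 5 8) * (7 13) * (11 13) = [0, 1, 13, 3, 4, 8, 6, 11, 2, 9, 10, 5, 12, 7] = (2 13 7 11 5 8)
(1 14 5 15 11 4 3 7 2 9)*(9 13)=(1 14 5 15 11 4 3 7 2 13 9)=[0, 14, 13, 7, 3, 15, 6, 2, 8, 1, 10, 4, 12, 9, 5, 11]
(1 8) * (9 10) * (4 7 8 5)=[0, 5, 2, 3, 7, 4, 6, 8, 1, 10, 9]=(1 5 4 7 8)(9 10)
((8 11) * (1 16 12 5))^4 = (16) = [0, 1, 2, 3, 4, 5, 6, 7, 8, 9, 10, 11, 12, 13, 14, 15, 16]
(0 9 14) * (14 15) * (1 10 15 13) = (0 9 13 1 10 15 14) = [9, 10, 2, 3, 4, 5, 6, 7, 8, 13, 15, 11, 12, 1, 0, 14]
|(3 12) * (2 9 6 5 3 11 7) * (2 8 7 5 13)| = 4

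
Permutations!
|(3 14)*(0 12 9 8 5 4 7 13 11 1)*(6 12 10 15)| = |(0 10 15 6 12 9 8 5 4 7 13 11 1)(3 14)| = 26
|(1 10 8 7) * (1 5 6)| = 6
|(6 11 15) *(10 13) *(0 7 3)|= 6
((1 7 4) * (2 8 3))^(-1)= (1 4 7)(2 3 8)= [0, 4, 3, 8, 7, 5, 6, 1, 2]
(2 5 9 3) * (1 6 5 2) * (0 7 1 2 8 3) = (0 7 1 6 5 9)(2 8 3) = [7, 6, 8, 2, 4, 9, 5, 1, 3, 0]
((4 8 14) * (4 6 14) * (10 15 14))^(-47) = (4 8)(6 10 15 14) = [0, 1, 2, 3, 8, 5, 10, 7, 4, 9, 15, 11, 12, 13, 6, 14]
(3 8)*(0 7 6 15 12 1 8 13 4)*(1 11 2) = (0 7 6 15 12 11 2 1 8 3 13 4) = [7, 8, 1, 13, 0, 5, 15, 6, 3, 9, 10, 2, 11, 4, 14, 12]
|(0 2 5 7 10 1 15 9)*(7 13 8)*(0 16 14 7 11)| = 42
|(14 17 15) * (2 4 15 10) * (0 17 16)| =|(0 17 10 2 4 15 14 16)| =8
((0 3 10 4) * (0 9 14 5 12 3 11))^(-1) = [11, 1, 2, 12, 10, 14, 6, 7, 8, 4, 3, 0, 5, 13, 9] = (0 11)(3 12 5 14 9 4 10)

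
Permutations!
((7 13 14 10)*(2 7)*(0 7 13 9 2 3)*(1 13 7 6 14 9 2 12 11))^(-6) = (0 3 10 14 6)(1 11 12 9 13) = [3, 11, 2, 10, 4, 5, 0, 7, 8, 13, 14, 12, 9, 1, 6]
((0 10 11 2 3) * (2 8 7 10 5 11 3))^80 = (0 8 3 11 10 5 7) = [8, 1, 2, 11, 4, 7, 6, 0, 3, 9, 5, 10]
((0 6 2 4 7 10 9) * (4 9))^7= (0 9 2 6)(4 7 10)= [9, 1, 6, 3, 7, 5, 0, 10, 8, 2, 4]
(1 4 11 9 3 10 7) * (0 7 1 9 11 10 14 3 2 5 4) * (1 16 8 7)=(0 1)(2 5 4 10 16 8 7 9)(3 14)=[1, 0, 5, 14, 10, 4, 6, 9, 7, 2, 16, 11, 12, 13, 3, 15, 8]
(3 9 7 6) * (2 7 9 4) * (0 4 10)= (0 4 2 7 6 3 10)= [4, 1, 7, 10, 2, 5, 3, 6, 8, 9, 0]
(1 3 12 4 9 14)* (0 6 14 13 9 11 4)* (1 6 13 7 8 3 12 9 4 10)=(0 13 4 11 10 1 12)(3 9 7 8)(6 14)=[13, 12, 2, 9, 11, 5, 14, 8, 3, 7, 1, 10, 0, 4, 6]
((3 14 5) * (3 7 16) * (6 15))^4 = (3 16 7 5 14) = [0, 1, 2, 16, 4, 14, 6, 5, 8, 9, 10, 11, 12, 13, 3, 15, 7]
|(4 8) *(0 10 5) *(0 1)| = |(0 10 5 1)(4 8)| = 4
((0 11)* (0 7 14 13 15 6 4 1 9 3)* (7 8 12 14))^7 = (0 6 8 1 14 3 15 11 4 12 9 13) = [6, 14, 2, 15, 12, 5, 8, 7, 1, 13, 10, 4, 9, 0, 3, 11]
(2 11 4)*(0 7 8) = (0 7 8)(2 11 4) = [7, 1, 11, 3, 2, 5, 6, 8, 0, 9, 10, 4]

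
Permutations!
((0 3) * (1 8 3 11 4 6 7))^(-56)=(11)=[0, 1, 2, 3, 4, 5, 6, 7, 8, 9, 10, 11]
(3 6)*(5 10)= (3 6)(5 10)= [0, 1, 2, 6, 4, 10, 3, 7, 8, 9, 5]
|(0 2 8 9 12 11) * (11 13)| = 7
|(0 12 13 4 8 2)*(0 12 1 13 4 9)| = 4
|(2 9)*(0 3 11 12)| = 4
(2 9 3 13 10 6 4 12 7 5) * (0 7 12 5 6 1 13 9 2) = [7, 13, 2, 9, 5, 0, 4, 6, 8, 3, 1, 11, 12, 10] = (0 7 6 4 5)(1 13 10)(3 9)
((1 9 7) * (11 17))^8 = (17)(1 7 9) = [0, 7, 2, 3, 4, 5, 6, 9, 8, 1, 10, 11, 12, 13, 14, 15, 16, 17]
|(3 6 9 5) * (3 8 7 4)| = |(3 6 9 5 8 7 4)| = 7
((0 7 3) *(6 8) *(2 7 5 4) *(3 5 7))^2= (8)(0 5 2)(3 7 4)= [5, 1, 0, 7, 3, 2, 6, 4, 8]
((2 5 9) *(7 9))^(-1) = [0, 1, 9, 3, 4, 2, 6, 5, 8, 7] = (2 9 7 5)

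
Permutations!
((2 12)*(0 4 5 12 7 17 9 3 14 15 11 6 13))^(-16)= (0 6 15 3 17 2 5)(4 13 11 14 9 7 12)= [6, 1, 5, 17, 13, 0, 15, 12, 8, 7, 10, 14, 4, 11, 9, 3, 16, 2]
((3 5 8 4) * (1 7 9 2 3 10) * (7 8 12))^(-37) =(1 10 4 8)(2 9 7 12 5 3) =[0, 10, 9, 2, 8, 3, 6, 12, 1, 7, 4, 11, 5]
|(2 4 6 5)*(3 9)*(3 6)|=|(2 4 3 9 6 5)|=6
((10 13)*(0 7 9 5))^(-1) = (0 5 9 7)(10 13) = [5, 1, 2, 3, 4, 9, 6, 0, 8, 7, 13, 11, 12, 10]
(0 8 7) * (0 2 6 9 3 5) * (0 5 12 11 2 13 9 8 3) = [3, 1, 6, 12, 4, 5, 8, 13, 7, 0, 10, 2, 11, 9] = (0 3 12 11 2 6 8 7 13 9)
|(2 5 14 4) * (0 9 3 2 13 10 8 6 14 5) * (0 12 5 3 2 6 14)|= |(0 9 2 12 5 3 6)(4 13 10 8 14)|= 35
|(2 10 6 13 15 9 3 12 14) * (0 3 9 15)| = |(15)(0 3 12 14 2 10 6 13)| = 8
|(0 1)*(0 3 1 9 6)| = |(0 9 6)(1 3)| = 6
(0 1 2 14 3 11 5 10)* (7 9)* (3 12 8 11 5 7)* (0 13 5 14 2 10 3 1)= (1 10 13 5 3 14 12 8 11 7 9)= [0, 10, 2, 14, 4, 3, 6, 9, 11, 1, 13, 7, 8, 5, 12]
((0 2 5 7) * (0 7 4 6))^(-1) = [6, 1, 0, 3, 5, 2, 4, 7] = (7)(0 6 4 5 2)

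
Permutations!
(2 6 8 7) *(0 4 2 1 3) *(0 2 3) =(0 4 3 2 6 8 7 1) =[4, 0, 6, 2, 3, 5, 8, 1, 7]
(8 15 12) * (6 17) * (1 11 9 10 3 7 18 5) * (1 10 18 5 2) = (1 11 9 18 2)(3 7 5 10)(6 17)(8 15 12) = [0, 11, 1, 7, 4, 10, 17, 5, 15, 18, 3, 9, 8, 13, 14, 12, 16, 6, 2]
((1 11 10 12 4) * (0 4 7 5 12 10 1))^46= [0, 1, 2, 3, 4, 12, 6, 5, 8, 9, 10, 11, 7]= (5 12 7)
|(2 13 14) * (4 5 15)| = 3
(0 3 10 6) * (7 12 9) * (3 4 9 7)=(0 4 9 3 10 6)(7 12)=[4, 1, 2, 10, 9, 5, 0, 12, 8, 3, 6, 11, 7]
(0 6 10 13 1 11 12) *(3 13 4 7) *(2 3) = (0 6 10 4 7 2 3 13 1 11 12) = [6, 11, 3, 13, 7, 5, 10, 2, 8, 9, 4, 12, 0, 1]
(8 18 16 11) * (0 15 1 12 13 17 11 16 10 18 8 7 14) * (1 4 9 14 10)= (0 15 4 9 14)(1 12 13 17 11 7 10 18)= [15, 12, 2, 3, 9, 5, 6, 10, 8, 14, 18, 7, 13, 17, 0, 4, 16, 11, 1]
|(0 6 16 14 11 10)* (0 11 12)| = 10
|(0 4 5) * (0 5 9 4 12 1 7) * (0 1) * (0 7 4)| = 6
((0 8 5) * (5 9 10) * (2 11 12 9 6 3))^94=[2, 1, 10, 9, 4, 3, 12, 7, 11, 8, 6, 5, 0]=(0 2 10 6 12)(3 9 8 11 5)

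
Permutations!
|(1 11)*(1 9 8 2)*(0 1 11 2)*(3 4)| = 6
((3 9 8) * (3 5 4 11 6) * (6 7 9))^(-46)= (4 7 8)(5 11 9)= [0, 1, 2, 3, 7, 11, 6, 8, 4, 5, 10, 9]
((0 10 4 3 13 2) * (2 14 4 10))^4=(14)=[0, 1, 2, 3, 4, 5, 6, 7, 8, 9, 10, 11, 12, 13, 14]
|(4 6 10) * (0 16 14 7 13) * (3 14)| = 6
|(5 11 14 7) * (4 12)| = |(4 12)(5 11 14 7)| = 4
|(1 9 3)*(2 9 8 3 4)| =|(1 8 3)(2 9 4)| =3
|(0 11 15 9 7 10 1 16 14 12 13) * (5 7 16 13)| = 12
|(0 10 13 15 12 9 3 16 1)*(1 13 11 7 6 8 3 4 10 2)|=12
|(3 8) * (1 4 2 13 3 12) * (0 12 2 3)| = 8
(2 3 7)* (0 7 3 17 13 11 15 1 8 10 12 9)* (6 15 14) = (0 7 2 17 13 11 14 6 15 1 8 10 12 9) = [7, 8, 17, 3, 4, 5, 15, 2, 10, 0, 12, 14, 9, 11, 6, 1, 16, 13]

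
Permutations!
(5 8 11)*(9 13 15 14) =(5 8 11)(9 13 15 14) =[0, 1, 2, 3, 4, 8, 6, 7, 11, 13, 10, 5, 12, 15, 9, 14]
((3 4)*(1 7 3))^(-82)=(1 3)(4 7)=[0, 3, 2, 1, 7, 5, 6, 4]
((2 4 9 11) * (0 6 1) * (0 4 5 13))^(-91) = [13, 6, 11, 3, 1, 2, 0, 7, 8, 4, 10, 9, 12, 5] = (0 13 5 2 11 9 4 1 6)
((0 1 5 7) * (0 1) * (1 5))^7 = (5 7) = [0, 1, 2, 3, 4, 7, 6, 5]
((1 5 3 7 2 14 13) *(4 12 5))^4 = (1 3 13 5 14 12 2 4 7) = [0, 3, 4, 13, 7, 14, 6, 1, 8, 9, 10, 11, 2, 5, 12]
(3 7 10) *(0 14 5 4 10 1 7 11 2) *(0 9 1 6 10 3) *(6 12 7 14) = [6, 14, 9, 11, 3, 4, 10, 12, 8, 1, 0, 2, 7, 13, 5] = (0 6 10)(1 14 5 4 3 11 2 9)(7 12)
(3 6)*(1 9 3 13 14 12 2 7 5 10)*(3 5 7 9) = (1 3 6 13 14 12 2 9 5 10) = [0, 3, 9, 6, 4, 10, 13, 7, 8, 5, 1, 11, 2, 14, 12]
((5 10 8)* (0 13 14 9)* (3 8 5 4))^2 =(0 14)(3 4 8)(9 13) =[14, 1, 2, 4, 8, 5, 6, 7, 3, 13, 10, 11, 12, 9, 0]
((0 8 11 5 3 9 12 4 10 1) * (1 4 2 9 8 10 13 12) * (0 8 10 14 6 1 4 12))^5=[11, 10, 14, 4, 1, 9, 3, 7, 12, 6, 13, 2, 0, 8, 5]=(0 11 2 14 5 9 6 3 4 1 10 13 8 12)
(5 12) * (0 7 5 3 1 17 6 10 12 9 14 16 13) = (0 7 5 9 14 16 13)(1 17 6 10 12 3) = [7, 17, 2, 1, 4, 9, 10, 5, 8, 14, 12, 11, 3, 0, 16, 15, 13, 6]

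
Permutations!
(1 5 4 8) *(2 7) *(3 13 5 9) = (1 9 3 13 5 4 8)(2 7) = [0, 9, 7, 13, 8, 4, 6, 2, 1, 3, 10, 11, 12, 5]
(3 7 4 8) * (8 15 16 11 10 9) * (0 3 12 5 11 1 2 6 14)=(0 3 7 4 15 16 1 2 6 14)(5 11 10 9 8 12)=[3, 2, 6, 7, 15, 11, 14, 4, 12, 8, 9, 10, 5, 13, 0, 16, 1]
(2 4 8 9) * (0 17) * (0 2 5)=(0 17 2 4 8 9 5)=[17, 1, 4, 3, 8, 0, 6, 7, 9, 5, 10, 11, 12, 13, 14, 15, 16, 2]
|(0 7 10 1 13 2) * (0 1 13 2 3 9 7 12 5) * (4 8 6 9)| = 24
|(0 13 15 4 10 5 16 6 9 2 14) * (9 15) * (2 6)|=|(0 13 9 6 15 4 10 5 16 2 14)|=11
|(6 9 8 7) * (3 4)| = |(3 4)(6 9 8 7)| = 4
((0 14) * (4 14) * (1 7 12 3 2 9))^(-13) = [14, 9, 3, 12, 0, 5, 6, 1, 8, 2, 10, 11, 7, 13, 4] = (0 14 4)(1 9 2 3 12 7)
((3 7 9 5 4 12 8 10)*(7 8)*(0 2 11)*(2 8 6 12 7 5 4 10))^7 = (0 11 2 8)(3 12 10 6 5)(4 7 9) = [11, 1, 8, 12, 7, 3, 5, 9, 0, 4, 6, 2, 10]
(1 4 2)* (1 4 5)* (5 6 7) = (1 6 7 5)(2 4) = [0, 6, 4, 3, 2, 1, 7, 5]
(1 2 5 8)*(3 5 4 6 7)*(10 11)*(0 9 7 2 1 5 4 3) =(0 9 7)(2 3 4 6)(5 8)(10 11) =[9, 1, 3, 4, 6, 8, 2, 0, 5, 7, 11, 10]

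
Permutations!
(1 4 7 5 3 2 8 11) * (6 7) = (1 4 6 7 5 3 2 8 11) = [0, 4, 8, 2, 6, 3, 7, 5, 11, 9, 10, 1]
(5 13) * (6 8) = (5 13)(6 8) = [0, 1, 2, 3, 4, 13, 8, 7, 6, 9, 10, 11, 12, 5]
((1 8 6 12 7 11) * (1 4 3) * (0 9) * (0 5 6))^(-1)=(0 8 1 3 4 11 7 12 6 5 9)=[8, 3, 2, 4, 11, 9, 5, 12, 1, 0, 10, 7, 6]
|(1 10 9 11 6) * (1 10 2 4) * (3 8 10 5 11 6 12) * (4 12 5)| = |(1 2 12 3 8 10 9 6 4)(5 11)| = 18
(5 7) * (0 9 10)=(0 9 10)(5 7)=[9, 1, 2, 3, 4, 7, 6, 5, 8, 10, 0]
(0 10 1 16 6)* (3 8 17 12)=(0 10 1 16 6)(3 8 17 12)=[10, 16, 2, 8, 4, 5, 0, 7, 17, 9, 1, 11, 3, 13, 14, 15, 6, 12]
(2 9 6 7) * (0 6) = (0 6 7 2 9) = [6, 1, 9, 3, 4, 5, 7, 2, 8, 0]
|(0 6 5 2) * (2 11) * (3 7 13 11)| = |(0 6 5 3 7 13 11 2)| = 8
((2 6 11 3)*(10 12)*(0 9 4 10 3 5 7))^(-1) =(0 7 5 11 6 2 3 12 10 4 9) =[7, 1, 3, 12, 9, 11, 2, 5, 8, 0, 4, 6, 10]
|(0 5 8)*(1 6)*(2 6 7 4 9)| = 6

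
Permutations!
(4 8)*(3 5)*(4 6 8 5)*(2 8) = (2 8 6)(3 4 5) = [0, 1, 8, 4, 5, 3, 2, 7, 6]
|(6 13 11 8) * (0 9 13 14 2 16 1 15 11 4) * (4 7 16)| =13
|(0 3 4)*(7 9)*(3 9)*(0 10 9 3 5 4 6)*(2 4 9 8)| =|(0 3 6)(2 4 10 8)(5 9 7)| =12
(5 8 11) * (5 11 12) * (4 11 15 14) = [0, 1, 2, 3, 11, 8, 6, 7, 12, 9, 10, 15, 5, 13, 4, 14] = (4 11 15 14)(5 8 12)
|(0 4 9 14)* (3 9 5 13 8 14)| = 6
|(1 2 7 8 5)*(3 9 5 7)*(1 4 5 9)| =|(9)(1 2 3)(4 5)(7 8)| =6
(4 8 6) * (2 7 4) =(2 7 4 8 6) =[0, 1, 7, 3, 8, 5, 2, 4, 6]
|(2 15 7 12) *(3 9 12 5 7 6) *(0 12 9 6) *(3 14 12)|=14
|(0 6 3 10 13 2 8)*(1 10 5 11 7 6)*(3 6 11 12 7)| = 30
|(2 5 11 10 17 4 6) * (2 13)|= |(2 5 11 10 17 4 6 13)|= 8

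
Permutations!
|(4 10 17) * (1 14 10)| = 5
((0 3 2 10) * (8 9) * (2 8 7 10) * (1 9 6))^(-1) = (0 10 7 9 1 6 8 3) = [10, 6, 2, 0, 4, 5, 8, 9, 3, 1, 7]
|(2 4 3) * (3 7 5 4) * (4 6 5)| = |(2 3)(4 7)(5 6)| = 2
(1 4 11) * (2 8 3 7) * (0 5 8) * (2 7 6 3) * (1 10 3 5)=(0 1 4 11 10 3 6 5 8 2)=[1, 4, 0, 6, 11, 8, 5, 7, 2, 9, 3, 10]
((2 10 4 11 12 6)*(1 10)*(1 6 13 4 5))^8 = (13)(1 5 10) = [0, 5, 2, 3, 4, 10, 6, 7, 8, 9, 1, 11, 12, 13]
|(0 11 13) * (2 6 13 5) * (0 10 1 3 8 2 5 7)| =|(0 11 7)(1 3 8 2 6 13 10)| =21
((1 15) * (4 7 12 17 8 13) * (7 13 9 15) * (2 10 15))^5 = (1 9 7 2 12 10 17 15 8)(4 13) = [0, 9, 12, 3, 13, 5, 6, 2, 1, 7, 17, 11, 10, 4, 14, 8, 16, 15]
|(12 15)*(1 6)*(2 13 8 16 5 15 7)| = |(1 6)(2 13 8 16 5 15 12 7)| = 8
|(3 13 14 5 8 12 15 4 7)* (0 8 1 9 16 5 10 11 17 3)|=|(0 8 12 15 4 7)(1 9 16 5)(3 13 14 10 11 17)|=12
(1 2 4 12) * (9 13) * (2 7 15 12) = (1 7 15 12)(2 4)(9 13) = [0, 7, 4, 3, 2, 5, 6, 15, 8, 13, 10, 11, 1, 9, 14, 12]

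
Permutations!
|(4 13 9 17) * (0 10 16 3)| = 4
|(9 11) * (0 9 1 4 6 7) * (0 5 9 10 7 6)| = |(0 10 7 5 9 11 1 4)| = 8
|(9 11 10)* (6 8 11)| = 5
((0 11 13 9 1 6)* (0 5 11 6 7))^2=(0 5 13 1)(6 11 9 7)=[5, 0, 2, 3, 4, 13, 11, 6, 8, 7, 10, 9, 12, 1]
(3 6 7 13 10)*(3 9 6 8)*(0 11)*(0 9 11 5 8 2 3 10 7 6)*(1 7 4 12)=(0 5 8 10 11 9)(1 7 13 4 12)(2 3)=[5, 7, 3, 2, 12, 8, 6, 13, 10, 0, 11, 9, 1, 4]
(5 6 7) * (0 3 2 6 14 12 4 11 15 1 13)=(0 3 2 6 7 5 14 12 4 11 15 1 13)=[3, 13, 6, 2, 11, 14, 7, 5, 8, 9, 10, 15, 4, 0, 12, 1]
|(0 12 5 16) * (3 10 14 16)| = |(0 12 5 3 10 14 16)| = 7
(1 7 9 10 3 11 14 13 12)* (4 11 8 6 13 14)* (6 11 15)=[0, 7, 2, 8, 15, 5, 13, 9, 11, 10, 3, 4, 1, 12, 14, 6]=(1 7 9 10 3 8 11 4 15 6 13 12)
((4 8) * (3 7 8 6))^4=(3 6 4 8 7)=[0, 1, 2, 6, 8, 5, 4, 3, 7]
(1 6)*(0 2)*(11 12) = (0 2)(1 6)(11 12) = [2, 6, 0, 3, 4, 5, 1, 7, 8, 9, 10, 12, 11]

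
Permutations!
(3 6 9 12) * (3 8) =(3 6 9 12 8) =[0, 1, 2, 6, 4, 5, 9, 7, 3, 12, 10, 11, 8]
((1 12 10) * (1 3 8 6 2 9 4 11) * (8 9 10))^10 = [0, 1, 2, 3, 4, 5, 6, 7, 8, 9, 10, 11, 12] = (12)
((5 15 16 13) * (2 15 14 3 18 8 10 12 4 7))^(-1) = [0, 1, 7, 14, 12, 13, 6, 4, 18, 9, 8, 11, 10, 16, 5, 2, 15, 17, 3] = (2 7 4 12 10 8 18 3 14 5 13 16 15)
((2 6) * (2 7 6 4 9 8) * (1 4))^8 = (1 8 4 2 9) = [0, 8, 9, 3, 2, 5, 6, 7, 4, 1]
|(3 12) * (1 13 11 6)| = 4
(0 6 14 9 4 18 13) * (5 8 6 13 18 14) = (18)(0 13)(4 14 9)(5 8 6) = [13, 1, 2, 3, 14, 8, 5, 7, 6, 4, 10, 11, 12, 0, 9, 15, 16, 17, 18]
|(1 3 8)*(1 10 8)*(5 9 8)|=|(1 3)(5 9 8 10)|=4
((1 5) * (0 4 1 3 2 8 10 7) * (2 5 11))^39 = [7, 4, 11, 5, 0, 3, 6, 10, 2, 9, 8, 1] = (0 7 10 8 2 11 1 4)(3 5)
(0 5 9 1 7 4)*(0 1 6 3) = (0 5 9 6 3)(1 7 4) = [5, 7, 2, 0, 1, 9, 3, 4, 8, 6]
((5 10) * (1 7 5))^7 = (1 10 5 7) = [0, 10, 2, 3, 4, 7, 6, 1, 8, 9, 5]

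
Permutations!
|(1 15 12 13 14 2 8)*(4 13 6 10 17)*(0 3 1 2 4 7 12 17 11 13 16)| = |(0 3 1 15 17 7 12 6 10 11 13 14 4 16)(2 8)| = 14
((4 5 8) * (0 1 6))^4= (0 1 6)(4 5 8)= [1, 6, 2, 3, 5, 8, 0, 7, 4]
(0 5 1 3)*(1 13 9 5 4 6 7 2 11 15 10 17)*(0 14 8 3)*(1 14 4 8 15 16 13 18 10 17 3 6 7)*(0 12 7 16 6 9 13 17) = (0 8 9 5 18 10 3 4 16 17 14 15)(1 12 7 2 11 6) = [8, 12, 11, 4, 16, 18, 1, 2, 9, 5, 3, 6, 7, 13, 15, 0, 17, 14, 10]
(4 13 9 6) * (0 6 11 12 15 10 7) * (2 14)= (0 6 4 13 9 11 12 15 10 7)(2 14)= [6, 1, 14, 3, 13, 5, 4, 0, 8, 11, 7, 12, 15, 9, 2, 10]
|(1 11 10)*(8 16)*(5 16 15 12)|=15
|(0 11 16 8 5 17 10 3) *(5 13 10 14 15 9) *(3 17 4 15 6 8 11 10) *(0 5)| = |(0 10 17 14 6 8 13 3 5 4 15 9)(11 16)| = 12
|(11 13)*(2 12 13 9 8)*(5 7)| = |(2 12 13 11 9 8)(5 7)| = 6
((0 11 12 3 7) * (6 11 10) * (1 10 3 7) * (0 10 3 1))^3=[0, 1, 2, 3, 4, 5, 7, 11, 8, 9, 12, 10, 6]=(6 7 11 10 12)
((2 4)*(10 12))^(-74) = (12) = [0, 1, 2, 3, 4, 5, 6, 7, 8, 9, 10, 11, 12]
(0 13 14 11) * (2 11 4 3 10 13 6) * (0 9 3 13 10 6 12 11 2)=[12, 1, 2, 6, 13, 5, 0, 7, 8, 3, 10, 9, 11, 14, 4]=(0 12 11 9 3 6)(4 13 14)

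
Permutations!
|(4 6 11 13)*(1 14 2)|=|(1 14 2)(4 6 11 13)|=12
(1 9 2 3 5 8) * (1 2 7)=(1 9 7)(2 3 5 8)=[0, 9, 3, 5, 4, 8, 6, 1, 2, 7]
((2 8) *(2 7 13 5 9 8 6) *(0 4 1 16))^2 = [1, 0, 2, 3, 16, 8, 6, 5, 13, 7, 10, 11, 12, 9, 14, 15, 4] = (0 1)(4 16)(5 8 13 9 7)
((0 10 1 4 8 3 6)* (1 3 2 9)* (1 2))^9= (0 10 3 6)(2 9)= [10, 1, 9, 6, 4, 5, 0, 7, 8, 2, 3]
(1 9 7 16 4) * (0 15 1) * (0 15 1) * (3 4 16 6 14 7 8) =[1, 9, 2, 4, 15, 5, 14, 6, 3, 8, 10, 11, 12, 13, 7, 0, 16] =(16)(0 1 9 8 3 4 15)(6 14 7)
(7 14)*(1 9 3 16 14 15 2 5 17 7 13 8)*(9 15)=[0, 15, 5, 16, 4, 17, 6, 9, 1, 3, 10, 11, 12, 8, 13, 2, 14, 7]=(1 15 2 5 17 7 9 3 16 14 13 8)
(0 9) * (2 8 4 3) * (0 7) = (0 9 7)(2 8 4 3) = [9, 1, 8, 2, 3, 5, 6, 0, 4, 7]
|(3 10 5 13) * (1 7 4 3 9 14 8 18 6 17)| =13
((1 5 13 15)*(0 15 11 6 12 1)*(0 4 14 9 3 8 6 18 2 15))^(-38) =(1 18 14 6 13 15 3)(2 9 12 11 4 8 5) =[0, 18, 9, 1, 8, 2, 13, 7, 5, 12, 10, 4, 11, 15, 6, 3, 16, 17, 14]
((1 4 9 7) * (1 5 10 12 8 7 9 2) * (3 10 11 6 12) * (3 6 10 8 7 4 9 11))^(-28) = (1 3 6)(2 5 10)(4 7 11)(8 12 9) = [0, 3, 5, 6, 7, 10, 1, 11, 12, 8, 2, 4, 9]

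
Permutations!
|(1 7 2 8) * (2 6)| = |(1 7 6 2 8)| = 5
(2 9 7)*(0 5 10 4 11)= (0 5 10 4 11)(2 9 7)= [5, 1, 9, 3, 11, 10, 6, 2, 8, 7, 4, 0]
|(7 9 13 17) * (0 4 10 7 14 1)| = 9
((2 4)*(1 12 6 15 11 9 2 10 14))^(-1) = (1 14 10 4 2 9 11 15 6 12) = [0, 14, 9, 3, 2, 5, 12, 7, 8, 11, 4, 15, 1, 13, 10, 6]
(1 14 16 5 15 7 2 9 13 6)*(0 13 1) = (0 13 6)(1 14 16 5 15 7 2 9) = [13, 14, 9, 3, 4, 15, 0, 2, 8, 1, 10, 11, 12, 6, 16, 7, 5]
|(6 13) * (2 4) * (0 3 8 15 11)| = 10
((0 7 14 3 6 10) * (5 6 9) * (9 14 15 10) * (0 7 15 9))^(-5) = (0 10 9 6 15 7 5)(3 14) = [10, 1, 2, 14, 4, 0, 15, 5, 8, 6, 9, 11, 12, 13, 3, 7]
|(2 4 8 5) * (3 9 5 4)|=|(2 3 9 5)(4 8)|=4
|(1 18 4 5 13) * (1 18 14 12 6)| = 4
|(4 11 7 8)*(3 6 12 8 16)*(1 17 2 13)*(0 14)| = |(0 14)(1 17 2 13)(3 6 12 8 4 11 7 16)| = 8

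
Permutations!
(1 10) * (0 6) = (0 6)(1 10) = [6, 10, 2, 3, 4, 5, 0, 7, 8, 9, 1]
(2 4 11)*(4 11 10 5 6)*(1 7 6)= [0, 7, 11, 3, 10, 1, 4, 6, 8, 9, 5, 2]= (1 7 6 4 10 5)(2 11)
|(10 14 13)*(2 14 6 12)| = |(2 14 13 10 6 12)| = 6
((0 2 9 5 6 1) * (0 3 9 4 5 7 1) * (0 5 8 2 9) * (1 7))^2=(0 1)(2 8 4)(3 9)=[1, 0, 8, 9, 2, 5, 6, 7, 4, 3]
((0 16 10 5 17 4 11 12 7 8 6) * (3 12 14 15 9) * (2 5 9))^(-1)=(0 6 8 7 12 3 9 10 16)(2 15 14 11 4 17 5)=[6, 1, 15, 9, 17, 2, 8, 12, 7, 10, 16, 4, 3, 13, 11, 14, 0, 5]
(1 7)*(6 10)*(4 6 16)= (1 7)(4 6 10 16)= [0, 7, 2, 3, 6, 5, 10, 1, 8, 9, 16, 11, 12, 13, 14, 15, 4]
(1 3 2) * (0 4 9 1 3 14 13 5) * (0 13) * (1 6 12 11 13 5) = [4, 14, 3, 2, 9, 5, 12, 7, 8, 6, 10, 13, 11, 1, 0] = (0 4 9 6 12 11 13 1 14)(2 3)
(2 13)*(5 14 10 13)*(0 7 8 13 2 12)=(0 7 8 13 12)(2 5 14 10)=[7, 1, 5, 3, 4, 14, 6, 8, 13, 9, 2, 11, 0, 12, 10]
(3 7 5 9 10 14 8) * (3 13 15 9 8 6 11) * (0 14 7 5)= [14, 1, 2, 5, 4, 8, 11, 0, 13, 10, 7, 3, 12, 15, 6, 9]= (0 14 6 11 3 5 8 13 15 9 10 7)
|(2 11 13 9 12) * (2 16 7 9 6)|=4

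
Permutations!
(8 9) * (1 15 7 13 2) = (1 15 7 13 2)(8 9) = [0, 15, 1, 3, 4, 5, 6, 13, 9, 8, 10, 11, 12, 2, 14, 7]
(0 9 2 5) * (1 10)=[9, 10, 5, 3, 4, 0, 6, 7, 8, 2, 1]=(0 9 2 5)(1 10)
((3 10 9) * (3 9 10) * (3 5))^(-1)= (10)(3 5)= [0, 1, 2, 5, 4, 3, 6, 7, 8, 9, 10]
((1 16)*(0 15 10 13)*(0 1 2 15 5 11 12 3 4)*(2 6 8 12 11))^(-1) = (0 4 3 12 8 6 16 1 13 10 15 2 5) = [4, 13, 5, 12, 3, 0, 16, 7, 6, 9, 15, 11, 8, 10, 14, 2, 1]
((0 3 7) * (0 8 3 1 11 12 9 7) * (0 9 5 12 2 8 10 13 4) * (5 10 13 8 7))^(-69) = (0 1 11 2 7 13 4)(3 12)(5 8)(9 10) = [1, 11, 7, 12, 0, 8, 6, 13, 5, 10, 9, 2, 3, 4]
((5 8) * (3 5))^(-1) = (3 8 5) = [0, 1, 2, 8, 4, 3, 6, 7, 5]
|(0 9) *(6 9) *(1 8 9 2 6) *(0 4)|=10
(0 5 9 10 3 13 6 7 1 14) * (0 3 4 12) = (0 5 9 10 4 12)(1 14 3 13 6 7) = [5, 14, 2, 13, 12, 9, 7, 1, 8, 10, 4, 11, 0, 6, 3]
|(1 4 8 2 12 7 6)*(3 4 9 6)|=|(1 9 6)(2 12 7 3 4 8)|=6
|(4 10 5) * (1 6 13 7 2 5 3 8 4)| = 12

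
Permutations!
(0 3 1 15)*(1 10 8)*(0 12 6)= (0 3 10 8 1 15 12 6)= [3, 15, 2, 10, 4, 5, 0, 7, 1, 9, 8, 11, 6, 13, 14, 12]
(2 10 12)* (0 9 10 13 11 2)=(0 9 10 12)(2 13 11)=[9, 1, 13, 3, 4, 5, 6, 7, 8, 10, 12, 2, 0, 11]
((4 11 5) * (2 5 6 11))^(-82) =(11)(2 4 5) =[0, 1, 4, 3, 5, 2, 6, 7, 8, 9, 10, 11]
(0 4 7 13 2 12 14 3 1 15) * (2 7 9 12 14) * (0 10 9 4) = [0, 15, 14, 1, 4, 5, 6, 13, 8, 12, 9, 11, 2, 7, 3, 10] = (1 15 10 9 12 2 14 3)(7 13)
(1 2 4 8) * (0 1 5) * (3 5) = (0 1 2 4 8 3 5) = [1, 2, 4, 5, 8, 0, 6, 7, 3]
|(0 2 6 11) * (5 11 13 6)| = |(0 2 5 11)(6 13)| = 4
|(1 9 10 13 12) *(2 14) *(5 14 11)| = |(1 9 10 13 12)(2 11 5 14)| = 20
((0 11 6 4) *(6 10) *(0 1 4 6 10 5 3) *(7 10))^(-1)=(0 3 5 11)(1 4)(7 10)=[3, 4, 2, 5, 1, 11, 6, 10, 8, 9, 7, 0]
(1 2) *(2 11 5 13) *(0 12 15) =(0 12 15)(1 11 5 13 2) =[12, 11, 1, 3, 4, 13, 6, 7, 8, 9, 10, 5, 15, 2, 14, 0]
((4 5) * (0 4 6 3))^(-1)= (0 3 6 5 4)= [3, 1, 2, 6, 0, 4, 5]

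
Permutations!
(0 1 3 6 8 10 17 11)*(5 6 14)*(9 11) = (0 1 3 14 5 6 8 10 17 9 11) = [1, 3, 2, 14, 4, 6, 8, 7, 10, 11, 17, 0, 12, 13, 5, 15, 16, 9]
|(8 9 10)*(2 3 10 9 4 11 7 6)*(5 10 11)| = 20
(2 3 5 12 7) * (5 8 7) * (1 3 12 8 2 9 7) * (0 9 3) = [9, 0, 12, 2, 4, 8, 6, 3, 1, 7, 10, 11, 5] = (0 9 7 3 2 12 5 8 1)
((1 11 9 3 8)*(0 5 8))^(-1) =(0 3 9 11 1 8 5) =[3, 8, 2, 9, 4, 0, 6, 7, 5, 11, 10, 1]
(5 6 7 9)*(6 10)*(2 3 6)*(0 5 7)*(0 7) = (0 5 10 2 3 6 7 9) = [5, 1, 3, 6, 4, 10, 7, 9, 8, 0, 2]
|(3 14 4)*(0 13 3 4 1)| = 5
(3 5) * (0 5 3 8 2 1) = (0 5 8 2 1) = [5, 0, 1, 3, 4, 8, 6, 7, 2]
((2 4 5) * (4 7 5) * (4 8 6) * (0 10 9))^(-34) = (0 9 10)(2 5 7)(4 6 8) = [9, 1, 5, 3, 6, 7, 8, 2, 4, 10, 0]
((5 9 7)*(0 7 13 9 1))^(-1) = [1, 5, 2, 3, 4, 7, 6, 0, 8, 13, 10, 11, 12, 9] = (0 1 5 7)(9 13)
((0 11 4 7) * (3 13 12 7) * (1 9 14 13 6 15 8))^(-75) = (0 3 8 14 7 4 15 9 12 11 6 1 13) = [3, 13, 2, 8, 15, 5, 1, 4, 14, 12, 10, 6, 11, 0, 7, 9]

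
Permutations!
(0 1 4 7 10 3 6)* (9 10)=(0 1 4 7 9 10 3 6)=[1, 4, 2, 6, 7, 5, 0, 9, 8, 10, 3]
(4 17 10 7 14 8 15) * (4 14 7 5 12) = (4 17 10 5 12)(8 15 14) = [0, 1, 2, 3, 17, 12, 6, 7, 15, 9, 5, 11, 4, 13, 8, 14, 16, 10]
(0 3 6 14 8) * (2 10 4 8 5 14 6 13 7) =(0 3 13 7 2 10 4 8)(5 14) =[3, 1, 10, 13, 8, 14, 6, 2, 0, 9, 4, 11, 12, 7, 5]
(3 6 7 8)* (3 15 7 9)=(3 6 9)(7 8 15)=[0, 1, 2, 6, 4, 5, 9, 8, 15, 3, 10, 11, 12, 13, 14, 7]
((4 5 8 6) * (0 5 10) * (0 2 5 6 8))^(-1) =(0 5 2 10 4 6) =[5, 1, 10, 3, 6, 2, 0, 7, 8, 9, 4]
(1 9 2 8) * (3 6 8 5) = (1 9 2 5 3 6 8) = [0, 9, 5, 6, 4, 3, 8, 7, 1, 2]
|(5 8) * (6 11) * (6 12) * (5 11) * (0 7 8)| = 7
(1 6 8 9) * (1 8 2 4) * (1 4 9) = (1 6 2 9 8) = [0, 6, 9, 3, 4, 5, 2, 7, 1, 8]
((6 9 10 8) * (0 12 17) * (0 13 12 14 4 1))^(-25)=(0 1 4 14)(6 8 10 9)(12 13 17)=[1, 4, 2, 3, 14, 5, 8, 7, 10, 6, 9, 11, 13, 17, 0, 15, 16, 12]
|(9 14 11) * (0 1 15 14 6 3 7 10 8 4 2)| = |(0 1 15 14 11 9 6 3 7 10 8 4 2)| = 13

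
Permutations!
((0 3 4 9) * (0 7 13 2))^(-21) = [0, 1, 2, 3, 4, 5, 6, 7, 8, 9, 10, 11, 12, 13] = (13)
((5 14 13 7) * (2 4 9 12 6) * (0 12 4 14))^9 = [12, 1, 14, 3, 9, 0, 2, 5, 8, 4, 10, 11, 6, 7, 13] = (0 12 6 2 14 13 7 5)(4 9)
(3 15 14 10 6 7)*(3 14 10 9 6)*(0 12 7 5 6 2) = (0 12 7 14 9 2)(3 15 10)(5 6) = [12, 1, 0, 15, 4, 6, 5, 14, 8, 2, 3, 11, 7, 13, 9, 10]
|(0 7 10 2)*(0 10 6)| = 6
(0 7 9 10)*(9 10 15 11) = (0 7 10)(9 15 11) = [7, 1, 2, 3, 4, 5, 6, 10, 8, 15, 0, 9, 12, 13, 14, 11]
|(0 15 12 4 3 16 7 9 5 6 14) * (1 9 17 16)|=|(0 15 12 4 3 1 9 5 6 14)(7 17 16)|=30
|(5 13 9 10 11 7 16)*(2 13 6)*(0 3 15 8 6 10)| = |(0 3 15 8 6 2 13 9)(5 10 11 7 16)| = 40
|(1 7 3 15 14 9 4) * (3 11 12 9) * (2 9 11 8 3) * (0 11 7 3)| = |(0 11 12 7 8)(1 3 15 14 2 9 4)| = 35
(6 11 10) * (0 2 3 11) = (0 2 3 11 10 6) = [2, 1, 3, 11, 4, 5, 0, 7, 8, 9, 6, 10]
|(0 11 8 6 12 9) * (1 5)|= 6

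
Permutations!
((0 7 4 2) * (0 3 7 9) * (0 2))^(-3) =(0 3)(2 4)(7 9) =[3, 1, 4, 0, 2, 5, 6, 9, 8, 7]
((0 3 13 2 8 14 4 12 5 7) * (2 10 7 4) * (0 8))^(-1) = (0 2 14 8 7 10 13 3)(4 5 12) = [2, 1, 14, 0, 5, 12, 6, 10, 7, 9, 13, 11, 4, 3, 8]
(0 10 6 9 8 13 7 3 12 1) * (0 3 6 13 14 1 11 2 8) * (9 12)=[10, 3, 8, 9, 4, 5, 12, 6, 14, 0, 13, 2, 11, 7, 1]=(0 10 13 7 6 12 11 2 8 14 1 3 9)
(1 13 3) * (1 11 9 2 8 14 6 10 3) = (1 13)(2 8 14 6 10 3 11 9) = [0, 13, 8, 11, 4, 5, 10, 7, 14, 2, 3, 9, 12, 1, 6]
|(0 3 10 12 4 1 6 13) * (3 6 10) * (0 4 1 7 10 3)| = |(0 6 13 4 7 10 12 1 3)| = 9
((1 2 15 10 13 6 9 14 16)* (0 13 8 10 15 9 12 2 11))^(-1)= (0 11 1 16 14 9 2 12 6 13)(8 10)= [11, 16, 12, 3, 4, 5, 13, 7, 10, 2, 8, 1, 6, 0, 9, 15, 14]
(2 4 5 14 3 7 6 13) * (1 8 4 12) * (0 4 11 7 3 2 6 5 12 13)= (0 4 12 1 8 11 7 5 14 2 13 6)= [4, 8, 13, 3, 12, 14, 0, 5, 11, 9, 10, 7, 1, 6, 2]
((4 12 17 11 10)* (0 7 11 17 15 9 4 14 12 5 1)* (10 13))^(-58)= (17)(0 11 10 12 9 5)(1 7 13 14 15 4)= [11, 7, 2, 3, 1, 0, 6, 13, 8, 5, 12, 10, 9, 14, 15, 4, 16, 17]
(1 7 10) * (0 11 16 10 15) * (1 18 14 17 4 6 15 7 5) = [11, 5, 2, 3, 6, 1, 15, 7, 8, 9, 18, 16, 12, 13, 17, 0, 10, 4, 14] = (0 11 16 10 18 14 17 4 6 15)(1 5)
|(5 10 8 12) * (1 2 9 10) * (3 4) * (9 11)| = 8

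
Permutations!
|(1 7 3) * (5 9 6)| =|(1 7 3)(5 9 6)| =3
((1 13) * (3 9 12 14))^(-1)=(1 13)(3 14 12 9)=[0, 13, 2, 14, 4, 5, 6, 7, 8, 3, 10, 11, 9, 1, 12]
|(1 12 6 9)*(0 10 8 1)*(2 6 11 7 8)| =5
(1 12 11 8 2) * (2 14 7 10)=[0, 12, 1, 3, 4, 5, 6, 10, 14, 9, 2, 8, 11, 13, 7]=(1 12 11 8 14 7 10 2)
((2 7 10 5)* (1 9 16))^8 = (1 16 9) = [0, 16, 2, 3, 4, 5, 6, 7, 8, 1, 10, 11, 12, 13, 14, 15, 9]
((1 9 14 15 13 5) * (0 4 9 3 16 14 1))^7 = (0 15 3 4 13 16 9 5 14 1) = [15, 0, 2, 4, 13, 14, 6, 7, 8, 5, 10, 11, 12, 16, 1, 3, 9]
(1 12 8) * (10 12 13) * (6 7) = (1 13 10 12 8)(6 7) = [0, 13, 2, 3, 4, 5, 7, 6, 1, 9, 12, 11, 8, 10]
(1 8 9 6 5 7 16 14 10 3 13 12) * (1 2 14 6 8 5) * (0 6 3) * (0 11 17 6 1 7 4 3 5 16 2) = [1, 16, 14, 13, 3, 4, 7, 2, 9, 8, 11, 17, 0, 12, 10, 15, 5, 6] = (0 1 16 5 4 3 13 12)(2 14 10 11 17 6 7)(8 9)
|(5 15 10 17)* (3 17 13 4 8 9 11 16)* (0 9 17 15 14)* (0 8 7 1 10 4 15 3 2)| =|(0 9 11 16 2)(1 10 13 15 4 7)(5 14 8 17)| =60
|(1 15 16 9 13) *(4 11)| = |(1 15 16 9 13)(4 11)| = 10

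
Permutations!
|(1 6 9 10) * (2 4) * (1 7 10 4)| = |(1 6 9 4 2)(7 10)| = 10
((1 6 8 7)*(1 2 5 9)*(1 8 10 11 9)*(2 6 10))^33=(1 6 9)(2 8 10)(5 7 11)=[0, 6, 8, 3, 4, 7, 9, 11, 10, 1, 2, 5]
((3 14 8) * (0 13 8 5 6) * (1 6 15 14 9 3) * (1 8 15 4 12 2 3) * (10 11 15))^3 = (0 11 5 2 1 13 15 4 3 6 10 14 12 9) = [11, 13, 1, 6, 3, 2, 10, 7, 8, 0, 14, 5, 9, 15, 12, 4]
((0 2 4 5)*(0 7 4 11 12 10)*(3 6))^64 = (0 10 12 11 2)(4 5 7) = [10, 1, 0, 3, 5, 7, 6, 4, 8, 9, 12, 2, 11]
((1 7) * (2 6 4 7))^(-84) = (1 2 6 4 7) = [0, 2, 6, 3, 7, 5, 4, 1]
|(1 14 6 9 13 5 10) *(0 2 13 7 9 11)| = 18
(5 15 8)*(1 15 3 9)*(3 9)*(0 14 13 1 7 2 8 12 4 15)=[14, 0, 8, 3, 15, 9, 6, 2, 5, 7, 10, 11, 4, 1, 13, 12]=(0 14 13 1)(2 8 5 9 7)(4 15 12)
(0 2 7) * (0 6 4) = [2, 1, 7, 3, 0, 5, 4, 6] = (0 2 7 6 4)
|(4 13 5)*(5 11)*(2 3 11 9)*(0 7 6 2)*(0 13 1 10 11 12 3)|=|(0 7 6 2)(1 10 11 5 4)(3 12)(9 13)|=20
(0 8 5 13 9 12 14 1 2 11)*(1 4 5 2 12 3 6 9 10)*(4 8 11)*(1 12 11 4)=(0 4 5 13 10 12 14 8 2 1 11)(3 6 9)=[4, 11, 1, 6, 5, 13, 9, 7, 2, 3, 12, 0, 14, 10, 8]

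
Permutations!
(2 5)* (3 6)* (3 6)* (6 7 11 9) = (2 5)(6 7 11 9) = [0, 1, 5, 3, 4, 2, 7, 11, 8, 6, 10, 9]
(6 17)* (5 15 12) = (5 15 12)(6 17) = [0, 1, 2, 3, 4, 15, 17, 7, 8, 9, 10, 11, 5, 13, 14, 12, 16, 6]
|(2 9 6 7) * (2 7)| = 3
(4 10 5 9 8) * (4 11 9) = (4 10 5)(8 11 9) = [0, 1, 2, 3, 10, 4, 6, 7, 11, 8, 5, 9]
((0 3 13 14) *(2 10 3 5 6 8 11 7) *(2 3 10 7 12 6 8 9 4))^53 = (0 5 8 11 12 6 9 4 2 7 3 13 14) = [5, 1, 7, 13, 2, 8, 9, 3, 11, 4, 10, 12, 6, 14, 0]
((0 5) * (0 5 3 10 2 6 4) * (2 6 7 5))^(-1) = (0 4 6 10 3)(2 5 7) = [4, 1, 5, 0, 6, 7, 10, 2, 8, 9, 3]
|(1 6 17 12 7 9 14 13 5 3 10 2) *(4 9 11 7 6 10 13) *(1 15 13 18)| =|(1 10 2 15 13 5 3 18)(4 9 14)(6 17 12)(7 11)| =24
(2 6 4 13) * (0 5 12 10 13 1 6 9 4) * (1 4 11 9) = (0 5 12 10 13 2 1 6)(9 11) = [5, 6, 1, 3, 4, 12, 0, 7, 8, 11, 13, 9, 10, 2]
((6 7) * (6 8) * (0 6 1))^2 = [7, 6, 2, 3, 4, 5, 8, 1, 0] = (0 7 1 6 8)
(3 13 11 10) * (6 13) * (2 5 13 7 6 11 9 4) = [0, 1, 5, 11, 2, 13, 7, 6, 8, 4, 3, 10, 12, 9] = (2 5 13 9 4)(3 11 10)(6 7)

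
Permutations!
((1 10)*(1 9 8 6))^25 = [0, 1, 2, 3, 4, 5, 6, 7, 8, 9, 10] = (10)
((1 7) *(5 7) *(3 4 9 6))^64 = (9)(1 5 7) = [0, 5, 2, 3, 4, 7, 6, 1, 8, 9]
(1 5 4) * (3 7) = [0, 5, 2, 7, 1, 4, 6, 3] = (1 5 4)(3 7)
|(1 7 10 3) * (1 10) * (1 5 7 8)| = 2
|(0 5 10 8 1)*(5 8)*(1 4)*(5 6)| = 12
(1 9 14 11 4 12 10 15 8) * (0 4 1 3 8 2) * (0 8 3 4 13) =[13, 9, 8, 3, 12, 5, 6, 7, 4, 14, 15, 1, 10, 0, 11, 2] =(0 13)(1 9 14 11)(2 8 4 12 10 15)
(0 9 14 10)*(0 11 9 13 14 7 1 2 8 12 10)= (0 13 14)(1 2 8 12 10 11 9 7)= [13, 2, 8, 3, 4, 5, 6, 1, 12, 7, 11, 9, 10, 14, 0]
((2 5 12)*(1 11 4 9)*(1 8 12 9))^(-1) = (1 4 11)(2 12 8 9 5) = [0, 4, 12, 3, 11, 2, 6, 7, 9, 5, 10, 1, 8]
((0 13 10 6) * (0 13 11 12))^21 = (13) = [0, 1, 2, 3, 4, 5, 6, 7, 8, 9, 10, 11, 12, 13]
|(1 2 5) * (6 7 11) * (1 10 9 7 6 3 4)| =|(1 2 5 10 9 7 11 3 4)| =9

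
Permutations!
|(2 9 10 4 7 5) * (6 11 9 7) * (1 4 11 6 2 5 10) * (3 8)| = |(1 4 2 7 10 11 9)(3 8)| = 14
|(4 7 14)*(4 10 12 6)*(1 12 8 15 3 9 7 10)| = |(1 12 6 4 10 8 15 3 9 7 14)| = 11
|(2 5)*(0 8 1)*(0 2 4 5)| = |(0 8 1 2)(4 5)| = 4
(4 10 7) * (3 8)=(3 8)(4 10 7)=[0, 1, 2, 8, 10, 5, 6, 4, 3, 9, 7]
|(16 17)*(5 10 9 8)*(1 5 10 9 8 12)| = 4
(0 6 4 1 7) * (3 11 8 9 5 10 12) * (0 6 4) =(0 4 1 7 6)(3 11 8 9 5 10 12) =[4, 7, 2, 11, 1, 10, 0, 6, 9, 5, 12, 8, 3]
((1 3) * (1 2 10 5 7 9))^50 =(1 3 2 10 5 7 9) =[0, 3, 10, 2, 4, 7, 6, 9, 8, 1, 5]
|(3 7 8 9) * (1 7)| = |(1 7 8 9 3)| = 5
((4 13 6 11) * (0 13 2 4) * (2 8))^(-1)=[11, 1, 8, 3, 2, 5, 13, 7, 4, 9, 10, 6, 12, 0]=(0 11 6 13)(2 8 4)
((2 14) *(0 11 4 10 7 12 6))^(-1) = (0 6 12 7 10 4 11)(2 14) = [6, 1, 14, 3, 11, 5, 12, 10, 8, 9, 4, 0, 7, 13, 2]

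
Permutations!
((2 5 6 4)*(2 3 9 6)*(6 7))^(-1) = [0, 1, 5, 4, 6, 2, 7, 9, 8, 3] = (2 5)(3 4 6 7 9)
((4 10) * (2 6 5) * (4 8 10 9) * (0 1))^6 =(10) =[0, 1, 2, 3, 4, 5, 6, 7, 8, 9, 10]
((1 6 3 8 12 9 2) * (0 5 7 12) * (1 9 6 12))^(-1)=(0 8 3 6 12 1 7 5)(2 9)=[8, 7, 9, 6, 4, 0, 12, 5, 3, 2, 10, 11, 1]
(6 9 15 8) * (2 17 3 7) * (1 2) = [0, 2, 17, 7, 4, 5, 9, 1, 6, 15, 10, 11, 12, 13, 14, 8, 16, 3] = (1 2 17 3 7)(6 9 15 8)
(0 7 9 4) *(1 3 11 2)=(0 7 9 4)(1 3 11 2)=[7, 3, 1, 11, 0, 5, 6, 9, 8, 4, 10, 2]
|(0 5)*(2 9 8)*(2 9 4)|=|(0 5)(2 4)(8 9)|=2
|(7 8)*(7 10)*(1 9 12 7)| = |(1 9 12 7 8 10)| = 6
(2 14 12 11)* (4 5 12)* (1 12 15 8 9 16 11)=(1 12)(2 14 4 5 15 8 9 16 11)=[0, 12, 14, 3, 5, 15, 6, 7, 9, 16, 10, 2, 1, 13, 4, 8, 11]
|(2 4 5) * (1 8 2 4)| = |(1 8 2)(4 5)| = 6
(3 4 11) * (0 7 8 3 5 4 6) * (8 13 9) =[7, 1, 2, 6, 11, 4, 0, 13, 3, 8, 10, 5, 12, 9] =(0 7 13 9 8 3 6)(4 11 5)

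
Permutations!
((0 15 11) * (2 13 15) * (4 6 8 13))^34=(0 4 8 15)(2 6 13 11)=[4, 1, 6, 3, 8, 5, 13, 7, 15, 9, 10, 2, 12, 11, 14, 0]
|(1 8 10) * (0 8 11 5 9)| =|(0 8 10 1 11 5 9)| =7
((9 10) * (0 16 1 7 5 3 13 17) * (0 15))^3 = (0 7 13)(1 3 15)(5 17 16)(9 10) = [7, 3, 2, 15, 4, 17, 6, 13, 8, 10, 9, 11, 12, 0, 14, 1, 5, 16]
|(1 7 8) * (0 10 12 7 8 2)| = 10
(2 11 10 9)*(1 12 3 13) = (1 12 3 13)(2 11 10 9) = [0, 12, 11, 13, 4, 5, 6, 7, 8, 2, 9, 10, 3, 1]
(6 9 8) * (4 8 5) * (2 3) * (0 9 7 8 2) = (0 9 5 4 2 3)(6 7 8) = [9, 1, 3, 0, 2, 4, 7, 8, 6, 5]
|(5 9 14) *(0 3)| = 6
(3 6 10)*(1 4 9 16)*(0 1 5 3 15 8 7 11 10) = (0 1 4 9 16 5 3 6)(7 11 10 15 8) = [1, 4, 2, 6, 9, 3, 0, 11, 7, 16, 15, 10, 12, 13, 14, 8, 5]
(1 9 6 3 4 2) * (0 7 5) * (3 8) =[7, 9, 1, 4, 2, 0, 8, 5, 3, 6] =(0 7 5)(1 9 6 8 3 4 2)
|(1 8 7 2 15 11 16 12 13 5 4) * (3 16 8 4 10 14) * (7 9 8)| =|(1 4)(2 15 11 7)(3 16 12 13 5 10 14)(8 9)| =28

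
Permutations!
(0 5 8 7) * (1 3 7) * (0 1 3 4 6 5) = (1 4 6 5 8 3 7) = [0, 4, 2, 7, 6, 8, 5, 1, 3]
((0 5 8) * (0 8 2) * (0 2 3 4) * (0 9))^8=(0 4 5 9 3)=[4, 1, 2, 0, 5, 9, 6, 7, 8, 3]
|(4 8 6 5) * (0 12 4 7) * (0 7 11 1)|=8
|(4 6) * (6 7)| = 3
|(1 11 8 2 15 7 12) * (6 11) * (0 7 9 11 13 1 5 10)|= |(0 7 12 5 10)(1 6 13)(2 15 9 11 8)|= 15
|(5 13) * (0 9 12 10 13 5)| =5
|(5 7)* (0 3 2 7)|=|(0 3 2 7 5)|=5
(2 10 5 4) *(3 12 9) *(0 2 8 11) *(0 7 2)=[0, 1, 10, 12, 8, 4, 6, 2, 11, 3, 5, 7, 9]=(2 10 5 4 8 11 7)(3 12 9)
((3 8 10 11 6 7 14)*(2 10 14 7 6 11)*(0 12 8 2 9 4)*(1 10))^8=(0 9 1 3 8)(2 14 12 4 10)=[9, 3, 14, 8, 10, 5, 6, 7, 0, 1, 2, 11, 4, 13, 12]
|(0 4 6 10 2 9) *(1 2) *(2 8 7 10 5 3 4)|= 12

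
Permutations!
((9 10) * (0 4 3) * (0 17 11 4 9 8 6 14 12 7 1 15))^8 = (17)(0 1 12 6 10)(7 14 8 9 15) = [1, 12, 2, 3, 4, 5, 10, 14, 9, 15, 0, 11, 6, 13, 8, 7, 16, 17]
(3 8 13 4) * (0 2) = (0 2)(3 8 13 4) = [2, 1, 0, 8, 3, 5, 6, 7, 13, 9, 10, 11, 12, 4]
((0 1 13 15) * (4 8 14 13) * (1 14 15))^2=(0 13 4 15 14 1 8)=[13, 8, 2, 3, 15, 5, 6, 7, 0, 9, 10, 11, 12, 4, 1, 14]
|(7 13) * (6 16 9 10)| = |(6 16 9 10)(7 13)| = 4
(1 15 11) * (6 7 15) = [0, 6, 2, 3, 4, 5, 7, 15, 8, 9, 10, 1, 12, 13, 14, 11] = (1 6 7 15 11)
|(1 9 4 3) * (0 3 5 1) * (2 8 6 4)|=|(0 3)(1 9 2 8 6 4 5)|=14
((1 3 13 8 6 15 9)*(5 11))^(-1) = (1 9 15 6 8 13 3)(5 11) = [0, 9, 2, 1, 4, 11, 8, 7, 13, 15, 10, 5, 12, 3, 14, 6]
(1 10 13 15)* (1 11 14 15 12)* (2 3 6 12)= [0, 10, 3, 6, 4, 5, 12, 7, 8, 9, 13, 14, 1, 2, 15, 11]= (1 10 13 2 3 6 12)(11 14 15)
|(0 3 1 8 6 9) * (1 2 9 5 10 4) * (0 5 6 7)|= |(0 3 2 9 5 10 4 1 8 7)|= 10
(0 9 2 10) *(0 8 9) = (2 10 8 9) = [0, 1, 10, 3, 4, 5, 6, 7, 9, 2, 8]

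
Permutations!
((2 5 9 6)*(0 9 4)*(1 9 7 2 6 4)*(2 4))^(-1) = (0 4 7)(1 5 2 9) = [4, 5, 9, 3, 7, 2, 6, 0, 8, 1]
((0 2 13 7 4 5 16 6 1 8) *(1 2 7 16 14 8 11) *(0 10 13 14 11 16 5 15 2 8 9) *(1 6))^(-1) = (0 9 14 2 15 4 7)(1 16)(5 13 10 8 6 11) = [9, 16, 15, 3, 7, 13, 11, 0, 6, 14, 8, 5, 12, 10, 2, 4, 1]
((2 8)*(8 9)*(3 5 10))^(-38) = [0, 1, 9, 5, 4, 10, 6, 7, 2, 8, 3] = (2 9 8)(3 5 10)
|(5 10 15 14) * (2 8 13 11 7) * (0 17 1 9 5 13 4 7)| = 20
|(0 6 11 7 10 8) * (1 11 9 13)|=9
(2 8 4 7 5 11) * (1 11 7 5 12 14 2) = [0, 11, 8, 3, 5, 7, 6, 12, 4, 9, 10, 1, 14, 13, 2] = (1 11)(2 8 4 5 7 12 14)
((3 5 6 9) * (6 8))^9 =(3 9 6 8 5) =[0, 1, 2, 9, 4, 3, 8, 7, 5, 6]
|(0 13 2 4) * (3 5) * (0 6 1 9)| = |(0 13 2 4 6 1 9)(3 5)| = 14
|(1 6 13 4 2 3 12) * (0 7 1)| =9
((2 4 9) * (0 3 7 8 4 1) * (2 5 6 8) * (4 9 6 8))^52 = (0 7 1 3 2)(5 8 9) = [7, 3, 0, 2, 4, 8, 6, 1, 9, 5]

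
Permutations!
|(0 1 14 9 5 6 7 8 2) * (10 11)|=18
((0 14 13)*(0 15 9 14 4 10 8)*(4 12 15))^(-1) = (0 8 10 4 13 14 9 15 12) = [8, 1, 2, 3, 13, 5, 6, 7, 10, 15, 4, 11, 0, 14, 9, 12]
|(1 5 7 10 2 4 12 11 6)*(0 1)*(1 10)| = 21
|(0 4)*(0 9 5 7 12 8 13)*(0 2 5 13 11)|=|(0 4 9 13 2 5 7 12 8 11)|=10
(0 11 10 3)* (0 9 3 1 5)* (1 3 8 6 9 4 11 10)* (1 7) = (0 10 3 4 11 7 1 5)(6 9 8) = [10, 5, 2, 4, 11, 0, 9, 1, 6, 8, 3, 7]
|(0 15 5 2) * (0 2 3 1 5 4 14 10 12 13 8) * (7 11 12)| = 30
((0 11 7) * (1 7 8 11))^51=(8 11)=[0, 1, 2, 3, 4, 5, 6, 7, 11, 9, 10, 8]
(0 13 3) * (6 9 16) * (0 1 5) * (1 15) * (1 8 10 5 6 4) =(0 13 3 15 8 10 5)(1 6 9 16 4) =[13, 6, 2, 15, 1, 0, 9, 7, 10, 16, 5, 11, 12, 3, 14, 8, 4]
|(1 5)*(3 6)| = 2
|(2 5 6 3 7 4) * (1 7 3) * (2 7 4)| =6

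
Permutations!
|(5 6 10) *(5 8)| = |(5 6 10 8)| = 4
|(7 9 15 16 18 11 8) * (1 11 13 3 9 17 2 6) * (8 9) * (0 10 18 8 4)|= 30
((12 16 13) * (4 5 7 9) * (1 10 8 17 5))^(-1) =(1 4 9 7 5 17 8 10)(12 13 16) =[0, 4, 2, 3, 9, 17, 6, 5, 10, 7, 1, 11, 13, 16, 14, 15, 12, 8]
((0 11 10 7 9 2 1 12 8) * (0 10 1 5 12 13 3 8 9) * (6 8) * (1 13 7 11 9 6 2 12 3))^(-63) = [13, 10, 2, 3, 4, 5, 0, 11, 9, 1, 12, 6, 7, 8] = (0 13 8 9 1 10 12 7 11 6)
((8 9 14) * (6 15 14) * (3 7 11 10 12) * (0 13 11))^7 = (6 14 9 15 8) = [0, 1, 2, 3, 4, 5, 14, 7, 6, 15, 10, 11, 12, 13, 9, 8]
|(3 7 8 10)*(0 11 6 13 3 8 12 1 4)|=18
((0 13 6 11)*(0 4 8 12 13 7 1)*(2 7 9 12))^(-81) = (0 8 13 1 4 12 7 11 9 2 6) = [8, 4, 6, 3, 12, 5, 0, 11, 13, 2, 10, 9, 7, 1]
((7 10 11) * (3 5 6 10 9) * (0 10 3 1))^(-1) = [1, 9, 2, 6, 4, 3, 5, 11, 8, 7, 0, 10] = (0 1 9 7 11 10)(3 6 5)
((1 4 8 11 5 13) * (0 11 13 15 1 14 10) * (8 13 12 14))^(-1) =(0 10 14 12 8 13 4 1 15 5 11) =[10, 15, 2, 3, 1, 11, 6, 7, 13, 9, 14, 0, 8, 4, 12, 5]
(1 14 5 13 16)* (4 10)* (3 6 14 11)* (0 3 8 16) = (0 3 6 14 5 13)(1 11 8 16)(4 10) = [3, 11, 2, 6, 10, 13, 14, 7, 16, 9, 4, 8, 12, 0, 5, 15, 1]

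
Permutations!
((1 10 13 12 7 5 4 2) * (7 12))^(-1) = (1 2 4 5 7 13 10) = [0, 2, 4, 3, 5, 7, 6, 13, 8, 9, 1, 11, 12, 10]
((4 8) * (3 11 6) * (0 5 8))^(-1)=(0 4 8 5)(3 6 11)=[4, 1, 2, 6, 8, 0, 11, 7, 5, 9, 10, 3]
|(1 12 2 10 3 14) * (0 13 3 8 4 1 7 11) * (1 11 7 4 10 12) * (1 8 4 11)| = 20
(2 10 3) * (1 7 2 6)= (1 7 2 10 3 6)= [0, 7, 10, 6, 4, 5, 1, 2, 8, 9, 3]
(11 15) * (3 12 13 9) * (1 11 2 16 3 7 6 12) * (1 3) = (1 11 15 2 16)(6 12 13 9 7) = [0, 11, 16, 3, 4, 5, 12, 6, 8, 7, 10, 15, 13, 9, 14, 2, 1]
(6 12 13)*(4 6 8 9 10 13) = [0, 1, 2, 3, 6, 5, 12, 7, 9, 10, 13, 11, 4, 8] = (4 6 12)(8 9 10 13)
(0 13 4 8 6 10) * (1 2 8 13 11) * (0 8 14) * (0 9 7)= (0 11 1 2 14 9 7)(4 13)(6 10 8)= [11, 2, 14, 3, 13, 5, 10, 0, 6, 7, 8, 1, 12, 4, 9]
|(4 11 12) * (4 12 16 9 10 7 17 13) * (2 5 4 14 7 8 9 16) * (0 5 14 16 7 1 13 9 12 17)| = |(0 5 4 11 2 14 1 13 16 7)(8 12 17 9 10)| = 10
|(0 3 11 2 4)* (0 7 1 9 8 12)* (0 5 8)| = 24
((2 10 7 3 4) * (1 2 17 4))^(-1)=(1 3 7 10 2)(4 17)=[0, 3, 1, 7, 17, 5, 6, 10, 8, 9, 2, 11, 12, 13, 14, 15, 16, 4]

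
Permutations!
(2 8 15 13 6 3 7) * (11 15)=(2 8 11 15 13 6 3 7)=[0, 1, 8, 7, 4, 5, 3, 2, 11, 9, 10, 15, 12, 6, 14, 13]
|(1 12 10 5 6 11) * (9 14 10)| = |(1 12 9 14 10 5 6 11)| = 8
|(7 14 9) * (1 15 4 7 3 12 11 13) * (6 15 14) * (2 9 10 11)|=20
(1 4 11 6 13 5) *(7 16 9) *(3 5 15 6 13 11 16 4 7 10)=[0, 7, 2, 5, 16, 1, 11, 4, 8, 10, 3, 13, 12, 15, 14, 6, 9]=(1 7 4 16 9 10 3 5)(6 11 13 15)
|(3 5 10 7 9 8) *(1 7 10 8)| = 3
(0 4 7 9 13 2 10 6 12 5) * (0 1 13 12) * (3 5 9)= [4, 13, 10, 5, 7, 1, 0, 3, 8, 12, 6, 11, 9, 2]= (0 4 7 3 5 1 13 2 10 6)(9 12)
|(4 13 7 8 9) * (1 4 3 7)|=|(1 4 13)(3 7 8 9)|=12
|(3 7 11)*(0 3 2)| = 5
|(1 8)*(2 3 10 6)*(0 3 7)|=6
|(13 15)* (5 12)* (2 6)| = |(2 6)(5 12)(13 15)| = 2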